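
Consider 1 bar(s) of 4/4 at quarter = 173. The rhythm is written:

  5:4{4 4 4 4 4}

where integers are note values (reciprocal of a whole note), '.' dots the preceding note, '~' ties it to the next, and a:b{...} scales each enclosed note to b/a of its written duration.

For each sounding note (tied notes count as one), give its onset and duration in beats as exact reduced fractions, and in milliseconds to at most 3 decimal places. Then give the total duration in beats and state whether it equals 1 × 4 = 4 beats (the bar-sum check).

1) 0.0ms=0b +277.457ms=4/5b
2) 277.457ms=4/5b +277.457ms=4/5b
3) 554.913ms=8/5b +277.457ms=4/5b
4) 832.37ms=12/5b +277.457ms=4/5b
5) 1109.827ms=16/5b +277.457ms=4/5b
Σ=4b of 4 (173bpm 4/4) — PASS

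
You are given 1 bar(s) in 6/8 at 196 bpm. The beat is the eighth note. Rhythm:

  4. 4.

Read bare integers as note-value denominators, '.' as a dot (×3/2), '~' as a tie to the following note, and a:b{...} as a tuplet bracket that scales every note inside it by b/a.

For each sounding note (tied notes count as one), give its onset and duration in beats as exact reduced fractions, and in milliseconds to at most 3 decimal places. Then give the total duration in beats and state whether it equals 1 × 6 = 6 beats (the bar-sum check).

1) 0.0ms=0b +918.367ms=3b
2) 918.367ms=3b +918.367ms=3b
Σ=6b of 6 (196bpm 6/8) — PASS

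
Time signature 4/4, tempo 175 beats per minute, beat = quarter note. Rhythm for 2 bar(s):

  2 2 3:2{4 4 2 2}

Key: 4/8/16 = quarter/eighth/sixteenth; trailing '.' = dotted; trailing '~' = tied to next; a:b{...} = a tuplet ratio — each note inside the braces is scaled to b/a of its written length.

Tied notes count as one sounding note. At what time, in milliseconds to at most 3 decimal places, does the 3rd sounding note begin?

1. 0.0ms @ 0 + 685.714ms (2)
2. 685.714ms @ 2 + 685.714ms (2)
3. 1371.429ms @ 4 + 228.571ms (2/3)
4. 1600.0ms @ 14/3 + 228.571ms (2/3)
5. 1828.571ms @ 16/3 + 457.143ms (4/3)
6. 2285.714ms @ 20/3 + 457.143ms (4/3)

note 3 onset = 4b = 1371.429ms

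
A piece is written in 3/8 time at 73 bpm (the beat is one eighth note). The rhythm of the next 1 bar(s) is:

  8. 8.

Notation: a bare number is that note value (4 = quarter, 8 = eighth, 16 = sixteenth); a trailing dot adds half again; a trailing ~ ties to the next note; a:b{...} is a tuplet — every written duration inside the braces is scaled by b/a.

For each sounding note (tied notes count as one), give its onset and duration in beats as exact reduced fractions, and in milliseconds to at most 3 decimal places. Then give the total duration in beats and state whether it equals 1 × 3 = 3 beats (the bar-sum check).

1) 0.0ms=0b +1232.877ms=3/2b
2) 1232.877ms=3/2b +1232.877ms=3/2b
Σ=3b of 3 (73bpm 3/8) — PASS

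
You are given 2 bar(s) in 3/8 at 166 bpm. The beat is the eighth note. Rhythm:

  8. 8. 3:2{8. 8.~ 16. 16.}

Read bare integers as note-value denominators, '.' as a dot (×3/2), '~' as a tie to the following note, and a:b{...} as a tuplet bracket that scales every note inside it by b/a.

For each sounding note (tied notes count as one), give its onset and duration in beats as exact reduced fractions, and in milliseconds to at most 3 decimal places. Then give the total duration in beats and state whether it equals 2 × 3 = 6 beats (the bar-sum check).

1) 0.0ms=0b +542.169ms=3/2b
2) 542.169ms=3/2b +542.169ms=3/2b
3) 1084.337ms=3b +361.446ms=1b
4) 1445.783ms=4b +542.169ms=3/2b
5) 1987.952ms=11/2b +180.723ms=1/2b
Σ=6b of 6 (166bpm 3/8) — PASS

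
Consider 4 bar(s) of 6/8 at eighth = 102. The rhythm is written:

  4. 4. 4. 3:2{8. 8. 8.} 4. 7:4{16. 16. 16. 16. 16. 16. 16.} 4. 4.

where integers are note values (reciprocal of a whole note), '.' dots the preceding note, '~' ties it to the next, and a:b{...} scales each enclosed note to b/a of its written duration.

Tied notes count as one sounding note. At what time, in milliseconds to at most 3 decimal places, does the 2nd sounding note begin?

1. 0.0ms @ 0 + 1764.706ms (3)
2. 1764.706ms @ 3 + 1764.706ms (3)
3. 3529.412ms @ 6 + 1764.706ms (3)
4. 5294.118ms @ 9 + 588.235ms (1)
5. 5882.353ms @ 10 + 588.235ms (1)
6. 6470.588ms @ 11 + 588.235ms (1)
7. 7058.824ms @ 12 + 1764.706ms (3)
8. 8823.529ms @ 15 + 252.101ms (3/7)
9. 9075.63ms @ 108/7 + 252.101ms (3/7)
10. 9327.731ms @ 111/7 + 252.101ms (3/7)
11. 9579.832ms @ 114/7 + 252.101ms (3/7)
12. 9831.933ms @ 117/7 + 252.101ms (3/7)
13. 10084.034ms @ 120/7 + 252.101ms (3/7)
14. 10336.134ms @ 123/7 + 252.101ms (3/7)
15. 10588.235ms @ 18 + 1764.706ms (3)
16. 12352.941ms @ 21 + 1764.706ms (3)

note 2 onset = 3b = 1764.706ms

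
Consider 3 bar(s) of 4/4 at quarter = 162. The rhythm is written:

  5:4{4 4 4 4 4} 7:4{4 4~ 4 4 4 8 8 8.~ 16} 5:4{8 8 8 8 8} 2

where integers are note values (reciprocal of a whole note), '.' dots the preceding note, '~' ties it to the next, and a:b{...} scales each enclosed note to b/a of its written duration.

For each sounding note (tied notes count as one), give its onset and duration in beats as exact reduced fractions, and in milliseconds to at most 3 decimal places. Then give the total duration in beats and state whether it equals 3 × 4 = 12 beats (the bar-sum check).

1) 0.0ms=0b +296.296ms=4/5b
2) 296.296ms=4/5b +296.296ms=4/5b
3) 592.593ms=8/5b +296.296ms=4/5b
4) 888.889ms=12/5b +296.296ms=4/5b
5) 1185.185ms=16/5b +296.296ms=4/5b
6) 1481.481ms=4b +211.64ms=4/7b
7) 1693.122ms=32/7b +423.28ms=8/7b
8) 2116.402ms=40/7b +211.64ms=4/7b
9) 2328.042ms=44/7b +211.64ms=4/7b
10) 2539.683ms=48/7b +105.82ms=2/7b
11) 2645.503ms=50/7b +105.82ms=2/7b
12) 2751.323ms=52/7b +211.64ms=4/7b
13) 2962.963ms=8b +148.148ms=2/5b
14) 3111.111ms=42/5b +148.148ms=2/5b
15) 3259.259ms=44/5b +148.148ms=2/5b
16) 3407.407ms=46/5b +148.148ms=2/5b
17) 3555.556ms=48/5b +148.148ms=2/5b
18) 3703.704ms=10b +740.741ms=2b
Σ=12b of 12 (162bpm 4/4) — PASS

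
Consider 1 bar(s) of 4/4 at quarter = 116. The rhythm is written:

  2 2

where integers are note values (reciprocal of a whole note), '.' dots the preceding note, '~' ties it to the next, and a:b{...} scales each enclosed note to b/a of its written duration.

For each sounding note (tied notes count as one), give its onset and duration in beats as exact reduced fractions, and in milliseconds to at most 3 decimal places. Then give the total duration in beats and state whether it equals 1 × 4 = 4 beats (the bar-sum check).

1) 0.0ms=0b +1034.483ms=2b
2) 1034.483ms=2b +1034.483ms=2b
Σ=4b of 4 (116bpm 4/4) — PASS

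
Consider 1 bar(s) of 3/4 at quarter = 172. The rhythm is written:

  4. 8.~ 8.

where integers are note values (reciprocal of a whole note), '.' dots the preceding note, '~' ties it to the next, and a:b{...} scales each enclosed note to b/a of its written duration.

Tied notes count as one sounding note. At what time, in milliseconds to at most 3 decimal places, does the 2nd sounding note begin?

note 2 onset = 3/2b = 523.256ms

1. 0.0ms @ 0 + 523.256ms (3/2)
2. 523.256ms @ 3/2 + 523.256ms (3/2)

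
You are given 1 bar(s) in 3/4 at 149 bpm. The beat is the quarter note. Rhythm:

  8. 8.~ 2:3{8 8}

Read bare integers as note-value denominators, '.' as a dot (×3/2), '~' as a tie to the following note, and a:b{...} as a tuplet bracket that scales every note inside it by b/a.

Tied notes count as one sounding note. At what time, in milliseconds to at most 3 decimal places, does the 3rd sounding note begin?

note 3 onset = 9/4b = 906.04ms

1. 0.0ms @ 0 + 302.013ms (3/4)
2. 302.013ms @ 3/4 + 604.027ms (3/2)
3. 906.04ms @ 9/4 + 302.013ms (3/4)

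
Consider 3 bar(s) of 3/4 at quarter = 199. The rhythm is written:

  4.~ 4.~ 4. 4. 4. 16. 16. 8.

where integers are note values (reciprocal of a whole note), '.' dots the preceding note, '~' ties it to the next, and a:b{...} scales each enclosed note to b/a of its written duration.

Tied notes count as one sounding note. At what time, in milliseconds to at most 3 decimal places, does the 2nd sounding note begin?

1. 0.0ms @ 0 + 1356.784ms (9/2)
2. 1356.784ms @ 9/2 + 452.261ms (3/2)
3. 1809.045ms @ 6 + 452.261ms (3/2)
4. 2261.307ms @ 15/2 + 113.065ms (3/8)
5. 2374.372ms @ 63/8 + 113.065ms (3/8)
6. 2487.437ms @ 33/4 + 226.131ms (3/4)

note 2 onset = 9/2b = 1356.784ms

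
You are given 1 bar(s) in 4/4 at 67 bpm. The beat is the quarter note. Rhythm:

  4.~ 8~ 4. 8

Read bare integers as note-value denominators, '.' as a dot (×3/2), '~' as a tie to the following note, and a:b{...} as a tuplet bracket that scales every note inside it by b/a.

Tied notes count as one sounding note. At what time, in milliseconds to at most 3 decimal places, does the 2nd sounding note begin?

1. 0.0ms @ 0 + 3134.328ms (7/2)
2. 3134.328ms @ 7/2 + 447.761ms (1/2)

note 2 onset = 7/2b = 3134.328ms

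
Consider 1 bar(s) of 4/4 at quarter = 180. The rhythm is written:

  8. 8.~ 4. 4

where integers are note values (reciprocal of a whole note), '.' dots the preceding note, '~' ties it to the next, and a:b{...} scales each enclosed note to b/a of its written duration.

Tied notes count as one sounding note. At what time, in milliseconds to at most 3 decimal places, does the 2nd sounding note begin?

note 2 onset = 3/4b = 250.0ms

1. 0.0ms @ 0 + 250.0ms (3/4)
2. 250.0ms @ 3/4 + 750.0ms (9/4)
3. 1000.0ms @ 3 + 333.333ms (1)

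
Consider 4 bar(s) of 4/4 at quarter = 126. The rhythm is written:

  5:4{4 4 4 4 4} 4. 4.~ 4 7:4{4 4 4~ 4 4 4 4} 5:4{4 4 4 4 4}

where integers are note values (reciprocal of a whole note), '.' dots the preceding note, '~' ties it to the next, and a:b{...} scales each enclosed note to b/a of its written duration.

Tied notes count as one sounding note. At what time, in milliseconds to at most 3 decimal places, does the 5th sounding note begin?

note 5 onset = 16/5b = 1523.81ms

1. 0.0ms @ 0 + 380.952ms (4/5)
2. 380.952ms @ 4/5 + 380.952ms (4/5)
3. 761.905ms @ 8/5 + 380.952ms (4/5)
4. 1142.857ms @ 12/5 + 380.952ms (4/5)
5. 1523.81ms @ 16/5 + 380.952ms (4/5)
6. 1904.762ms @ 4 + 714.286ms (3/2)
7. 2619.048ms @ 11/2 + 1190.476ms (5/2)
8. 3809.524ms @ 8 + 272.109ms (4/7)
9. 4081.633ms @ 60/7 + 272.109ms (4/7)
10. 4353.741ms @ 64/7 + 544.218ms (8/7)
11. 4897.959ms @ 72/7 + 272.109ms (4/7)
12. 5170.068ms @ 76/7 + 272.109ms (4/7)
13. 5442.177ms @ 80/7 + 272.109ms (4/7)
14. 5714.286ms @ 12 + 380.952ms (4/5)
15. 6095.238ms @ 64/5 + 380.952ms (4/5)
16. 6476.19ms @ 68/5 + 380.952ms (4/5)
17. 6857.143ms @ 72/5 + 380.952ms (4/5)
18. 7238.095ms @ 76/5 + 380.952ms (4/5)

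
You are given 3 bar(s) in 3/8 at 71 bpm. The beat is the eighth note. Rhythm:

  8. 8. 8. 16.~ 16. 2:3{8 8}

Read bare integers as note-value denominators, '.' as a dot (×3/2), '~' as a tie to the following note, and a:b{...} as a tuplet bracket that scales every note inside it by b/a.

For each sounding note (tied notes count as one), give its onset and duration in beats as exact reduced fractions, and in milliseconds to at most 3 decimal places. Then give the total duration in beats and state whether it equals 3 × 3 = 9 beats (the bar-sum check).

1) 0.0ms=0b +1267.606ms=3/2b
2) 1267.606ms=3/2b +1267.606ms=3/2b
3) 2535.211ms=3b +1267.606ms=3/2b
4) 3802.817ms=9/2b +1267.606ms=3/2b
5) 5070.423ms=6b +1267.606ms=3/2b
6) 6338.028ms=15/2b +1267.606ms=3/2b
Σ=9b of 9 (71bpm 3/8) — PASS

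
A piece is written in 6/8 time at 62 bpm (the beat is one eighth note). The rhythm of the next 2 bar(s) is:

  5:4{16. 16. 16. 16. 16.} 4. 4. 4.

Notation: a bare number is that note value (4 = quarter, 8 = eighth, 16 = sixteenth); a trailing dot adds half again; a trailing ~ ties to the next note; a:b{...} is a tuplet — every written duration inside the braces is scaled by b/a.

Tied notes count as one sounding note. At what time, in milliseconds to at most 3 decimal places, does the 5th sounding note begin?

note 5 onset = 12/5b = 2322.581ms

1. 0.0ms @ 0 + 580.645ms (3/5)
2. 580.645ms @ 3/5 + 580.645ms (3/5)
3. 1161.29ms @ 6/5 + 580.645ms (3/5)
4. 1741.935ms @ 9/5 + 580.645ms (3/5)
5. 2322.581ms @ 12/5 + 580.645ms (3/5)
6. 2903.226ms @ 3 + 2903.226ms (3)
7. 5806.452ms @ 6 + 2903.226ms (3)
8. 8709.677ms @ 9 + 2903.226ms (3)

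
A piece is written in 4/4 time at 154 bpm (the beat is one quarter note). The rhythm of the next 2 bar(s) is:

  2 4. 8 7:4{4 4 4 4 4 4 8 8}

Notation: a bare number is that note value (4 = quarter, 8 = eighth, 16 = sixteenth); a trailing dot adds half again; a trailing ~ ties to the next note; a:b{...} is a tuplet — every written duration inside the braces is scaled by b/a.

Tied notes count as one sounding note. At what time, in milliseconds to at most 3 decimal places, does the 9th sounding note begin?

note 9 onset = 48/7b = 2671.614ms

1. 0.0ms @ 0 + 779.221ms (2)
2. 779.221ms @ 2 + 584.416ms (3/2)
3. 1363.636ms @ 7/2 + 194.805ms (1/2)
4. 1558.442ms @ 4 + 222.635ms (4/7)
5. 1781.076ms @ 32/7 + 222.635ms (4/7)
6. 2003.711ms @ 36/7 + 222.635ms (4/7)
7. 2226.345ms @ 40/7 + 222.635ms (4/7)
8. 2448.98ms @ 44/7 + 222.635ms (4/7)
9. 2671.614ms @ 48/7 + 222.635ms (4/7)
10. 2894.249ms @ 52/7 + 111.317ms (2/7)
11. 3005.566ms @ 54/7 + 111.317ms (2/7)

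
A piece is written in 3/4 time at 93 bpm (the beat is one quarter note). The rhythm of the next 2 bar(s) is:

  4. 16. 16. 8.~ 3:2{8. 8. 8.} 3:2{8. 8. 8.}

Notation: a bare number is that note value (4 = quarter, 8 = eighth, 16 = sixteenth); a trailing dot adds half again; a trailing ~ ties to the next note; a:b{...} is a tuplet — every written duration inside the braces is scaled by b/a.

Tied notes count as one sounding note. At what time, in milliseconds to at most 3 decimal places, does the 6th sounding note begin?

1. 0.0ms @ 0 + 967.742ms (3/2)
2. 967.742ms @ 3/2 + 241.935ms (3/8)
3. 1209.677ms @ 15/8 + 241.935ms (3/8)
4. 1451.613ms @ 9/4 + 806.452ms (5/4)
5. 2258.065ms @ 7/2 + 322.581ms (1/2)
6. 2580.645ms @ 4 + 322.581ms (1/2)
7. 2903.226ms @ 9/2 + 322.581ms (1/2)
8. 3225.806ms @ 5 + 322.581ms (1/2)
9. 3548.387ms @ 11/2 + 322.581ms (1/2)

note 6 onset = 4b = 2580.645ms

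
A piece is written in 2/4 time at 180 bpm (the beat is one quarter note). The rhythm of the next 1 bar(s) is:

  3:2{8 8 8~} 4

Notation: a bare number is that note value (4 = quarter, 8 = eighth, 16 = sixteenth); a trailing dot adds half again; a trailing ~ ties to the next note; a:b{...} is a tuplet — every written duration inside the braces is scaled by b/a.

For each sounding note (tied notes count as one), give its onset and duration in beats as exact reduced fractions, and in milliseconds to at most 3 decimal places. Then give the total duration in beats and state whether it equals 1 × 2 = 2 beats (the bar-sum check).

1) 0.0ms=0b +111.111ms=1/3b
2) 111.111ms=1/3b +111.111ms=1/3b
3) 222.222ms=2/3b +444.444ms=4/3b
Σ=2b of 2 (180bpm 2/4) — PASS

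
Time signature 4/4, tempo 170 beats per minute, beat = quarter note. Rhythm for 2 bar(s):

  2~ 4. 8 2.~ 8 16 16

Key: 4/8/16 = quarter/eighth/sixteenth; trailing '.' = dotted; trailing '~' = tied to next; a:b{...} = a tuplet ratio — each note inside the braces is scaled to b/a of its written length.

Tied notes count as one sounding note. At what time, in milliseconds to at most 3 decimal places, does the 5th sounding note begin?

1. 0.0ms @ 0 + 1235.294ms (7/2)
2. 1235.294ms @ 7/2 + 176.471ms (1/2)
3. 1411.765ms @ 4 + 1235.294ms (7/2)
4. 2647.059ms @ 15/2 + 88.235ms (1/4)
5. 2735.294ms @ 31/4 + 88.235ms (1/4)

note 5 onset = 31/4b = 2735.294ms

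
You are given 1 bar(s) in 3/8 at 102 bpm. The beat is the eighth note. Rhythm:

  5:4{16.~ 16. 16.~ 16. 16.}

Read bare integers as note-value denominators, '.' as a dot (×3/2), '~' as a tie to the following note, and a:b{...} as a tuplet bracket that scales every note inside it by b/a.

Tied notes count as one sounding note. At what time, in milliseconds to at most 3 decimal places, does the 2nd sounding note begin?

note 2 onset = 6/5b = 705.882ms

1. 0.0ms @ 0 + 705.882ms (6/5)
2. 705.882ms @ 6/5 + 705.882ms (6/5)
3. 1411.765ms @ 12/5 + 352.941ms (3/5)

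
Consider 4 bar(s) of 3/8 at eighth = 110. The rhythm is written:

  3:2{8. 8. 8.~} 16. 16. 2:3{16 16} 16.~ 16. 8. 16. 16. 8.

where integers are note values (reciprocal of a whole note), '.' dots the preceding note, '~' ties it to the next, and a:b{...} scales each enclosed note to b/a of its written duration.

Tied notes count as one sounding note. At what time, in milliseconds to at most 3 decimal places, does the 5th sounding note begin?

note 5 onset = 9/2b = 2454.545ms

1. 0.0ms @ 0 + 545.455ms (1)
2. 545.455ms @ 1 + 545.455ms (1)
3. 1090.909ms @ 2 + 954.545ms (7/4)
4. 2045.455ms @ 15/4 + 409.091ms (3/4)
5. 2454.545ms @ 9/2 + 409.091ms (3/4)
6. 2863.636ms @ 21/4 + 409.091ms (3/4)
7. 3272.727ms @ 6 + 818.182ms (3/2)
8. 4090.909ms @ 15/2 + 818.182ms (3/2)
9. 4909.091ms @ 9 + 409.091ms (3/4)
10. 5318.182ms @ 39/4 + 409.091ms (3/4)
11. 5727.273ms @ 21/2 + 818.182ms (3/2)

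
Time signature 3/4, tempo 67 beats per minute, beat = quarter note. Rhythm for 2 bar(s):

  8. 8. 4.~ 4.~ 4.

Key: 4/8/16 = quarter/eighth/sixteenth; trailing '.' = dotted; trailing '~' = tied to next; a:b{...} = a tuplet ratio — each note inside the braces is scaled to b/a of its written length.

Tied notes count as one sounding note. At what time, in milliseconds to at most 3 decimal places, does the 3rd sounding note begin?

note 3 onset = 3/2b = 1343.284ms

1. 0.0ms @ 0 + 671.642ms (3/4)
2. 671.642ms @ 3/4 + 671.642ms (3/4)
3. 1343.284ms @ 3/2 + 4029.851ms (9/2)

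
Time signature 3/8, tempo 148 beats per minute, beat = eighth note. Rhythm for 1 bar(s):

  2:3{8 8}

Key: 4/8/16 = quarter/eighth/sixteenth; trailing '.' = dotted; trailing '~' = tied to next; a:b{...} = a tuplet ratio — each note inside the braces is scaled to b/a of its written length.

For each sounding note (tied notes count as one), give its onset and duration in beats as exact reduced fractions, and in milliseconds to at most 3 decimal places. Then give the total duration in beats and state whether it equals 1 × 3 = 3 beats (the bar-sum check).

1) 0.0ms=0b +608.108ms=3/2b
2) 608.108ms=3/2b +608.108ms=3/2b
Σ=3b of 3 (148bpm 3/8) — PASS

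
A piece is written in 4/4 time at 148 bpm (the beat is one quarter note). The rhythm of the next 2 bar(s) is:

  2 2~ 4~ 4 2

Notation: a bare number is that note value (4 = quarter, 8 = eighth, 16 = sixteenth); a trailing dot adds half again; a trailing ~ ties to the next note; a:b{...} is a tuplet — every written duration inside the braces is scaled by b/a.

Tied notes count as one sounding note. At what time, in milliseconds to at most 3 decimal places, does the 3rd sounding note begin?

note 3 onset = 6b = 2432.432ms

1. 0.0ms @ 0 + 810.811ms (2)
2. 810.811ms @ 2 + 1621.622ms (4)
3. 2432.432ms @ 6 + 810.811ms (2)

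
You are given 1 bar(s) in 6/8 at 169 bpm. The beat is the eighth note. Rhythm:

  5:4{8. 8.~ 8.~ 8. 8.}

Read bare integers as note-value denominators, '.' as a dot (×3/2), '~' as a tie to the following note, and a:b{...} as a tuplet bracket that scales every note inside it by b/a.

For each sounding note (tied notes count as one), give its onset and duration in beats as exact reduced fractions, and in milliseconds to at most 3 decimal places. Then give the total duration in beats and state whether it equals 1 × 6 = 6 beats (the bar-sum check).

1) 0.0ms=0b +426.036ms=6/5b
2) 426.036ms=6/5b +1278.107ms=18/5b
3) 1704.142ms=24/5b +426.036ms=6/5b
Σ=6b of 6 (169bpm 6/8) — PASS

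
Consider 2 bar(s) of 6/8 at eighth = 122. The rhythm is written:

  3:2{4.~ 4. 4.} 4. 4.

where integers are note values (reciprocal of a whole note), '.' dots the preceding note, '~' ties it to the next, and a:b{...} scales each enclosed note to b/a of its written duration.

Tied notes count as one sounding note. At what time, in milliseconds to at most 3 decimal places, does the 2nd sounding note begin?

note 2 onset = 4b = 1967.213ms

1. 0.0ms @ 0 + 1967.213ms (4)
2. 1967.213ms @ 4 + 983.607ms (2)
3. 2950.82ms @ 6 + 1475.41ms (3)
4. 4426.23ms @ 9 + 1475.41ms (3)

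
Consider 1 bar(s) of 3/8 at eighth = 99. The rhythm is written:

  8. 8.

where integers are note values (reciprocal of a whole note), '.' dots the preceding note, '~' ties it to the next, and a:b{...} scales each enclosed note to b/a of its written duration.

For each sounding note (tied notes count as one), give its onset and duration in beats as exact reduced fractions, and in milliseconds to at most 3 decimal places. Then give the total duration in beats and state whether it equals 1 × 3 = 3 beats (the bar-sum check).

1) 0.0ms=0b +909.091ms=3/2b
2) 909.091ms=3/2b +909.091ms=3/2b
Σ=3b of 3 (99bpm 3/8) — PASS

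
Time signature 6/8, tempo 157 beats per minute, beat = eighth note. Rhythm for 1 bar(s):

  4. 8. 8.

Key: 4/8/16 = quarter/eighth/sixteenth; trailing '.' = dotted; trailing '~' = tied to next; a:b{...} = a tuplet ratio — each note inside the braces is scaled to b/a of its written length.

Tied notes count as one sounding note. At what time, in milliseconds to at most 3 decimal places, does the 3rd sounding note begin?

1. 0.0ms @ 0 + 1146.497ms (3)
2. 1146.497ms @ 3 + 573.248ms (3/2)
3. 1719.745ms @ 9/2 + 573.248ms (3/2)

note 3 onset = 9/2b = 1719.745ms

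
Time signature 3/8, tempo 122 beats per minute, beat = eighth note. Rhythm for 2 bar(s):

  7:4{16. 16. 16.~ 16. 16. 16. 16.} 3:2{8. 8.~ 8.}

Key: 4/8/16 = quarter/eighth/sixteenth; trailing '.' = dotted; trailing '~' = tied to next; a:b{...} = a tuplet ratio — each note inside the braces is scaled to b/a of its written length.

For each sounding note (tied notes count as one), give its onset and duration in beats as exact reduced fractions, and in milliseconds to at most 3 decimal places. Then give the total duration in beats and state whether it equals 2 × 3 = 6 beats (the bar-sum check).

1) 0.0ms=0b +210.773ms=3/7b
2) 210.773ms=3/7b +210.773ms=3/7b
3) 421.546ms=6/7b +421.546ms=6/7b
4) 843.091ms=12/7b +210.773ms=3/7b
5) 1053.864ms=15/7b +210.773ms=3/7b
6) 1264.637ms=18/7b +210.773ms=3/7b
7) 1475.41ms=3b +491.803ms=1b
8) 1967.213ms=4b +983.607ms=2b
Σ=6b of 6 (122bpm 3/8) — PASS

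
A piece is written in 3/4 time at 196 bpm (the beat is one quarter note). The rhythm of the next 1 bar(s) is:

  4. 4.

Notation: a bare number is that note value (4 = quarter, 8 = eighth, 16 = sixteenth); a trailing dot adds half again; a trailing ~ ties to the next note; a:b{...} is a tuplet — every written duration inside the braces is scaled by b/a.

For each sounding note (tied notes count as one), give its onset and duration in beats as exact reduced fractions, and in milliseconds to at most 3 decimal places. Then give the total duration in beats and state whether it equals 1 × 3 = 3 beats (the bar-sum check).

1) 0.0ms=0b +459.184ms=3/2b
2) 459.184ms=3/2b +459.184ms=3/2b
Σ=3b of 3 (196bpm 3/4) — PASS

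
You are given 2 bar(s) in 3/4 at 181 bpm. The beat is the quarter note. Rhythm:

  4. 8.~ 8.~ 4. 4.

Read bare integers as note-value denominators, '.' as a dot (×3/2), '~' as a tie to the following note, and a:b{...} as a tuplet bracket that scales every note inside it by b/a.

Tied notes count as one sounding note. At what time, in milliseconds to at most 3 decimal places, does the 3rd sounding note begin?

note 3 onset = 9/2b = 1491.713ms

1. 0.0ms @ 0 + 497.238ms (3/2)
2. 497.238ms @ 3/2 + 994.475ms (3)
3. 1491.713ms @ 9/2 + 497.238ms (3/2)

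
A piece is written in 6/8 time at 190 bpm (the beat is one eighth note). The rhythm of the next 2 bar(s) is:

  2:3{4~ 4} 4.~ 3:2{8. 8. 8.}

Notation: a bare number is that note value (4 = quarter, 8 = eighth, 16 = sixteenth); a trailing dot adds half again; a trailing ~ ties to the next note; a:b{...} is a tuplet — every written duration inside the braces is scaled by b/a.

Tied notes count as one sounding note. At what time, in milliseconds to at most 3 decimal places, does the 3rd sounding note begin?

1. 0.0ms @ 0 + 1894.737ms (6)
2. 1894.737ms @ 6 + 1263.158ms (4)
3. 3157.895ms @ 10 + 315.789ms (1)
4. 3473.684ms @ 11 + 315.789ms (1)

note 3 onset = 10b = 3157.895ms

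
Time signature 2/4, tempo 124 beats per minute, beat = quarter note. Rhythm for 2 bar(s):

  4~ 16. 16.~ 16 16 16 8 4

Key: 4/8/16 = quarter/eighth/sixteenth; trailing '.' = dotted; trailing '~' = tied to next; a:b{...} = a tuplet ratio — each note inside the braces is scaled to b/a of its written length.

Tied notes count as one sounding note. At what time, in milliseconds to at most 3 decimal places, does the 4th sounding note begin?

note 4 onset = 9/4b = 1088.71ms

1. 0.0ms @ 0 + 665.323ms (11/8)
2. 665.323ms @ 11/8 + 302.419ms (5/8)
3. 967.742ms @ 2 + 120.968ms (1/4)
4. 1088.71ms @ 9/4 + 120.968ms (1/4)
5. 1209.677ms @ 5/2 + 241.935ms (1/2)
6. 1451.613ms @ 3 + 483.871ms (1)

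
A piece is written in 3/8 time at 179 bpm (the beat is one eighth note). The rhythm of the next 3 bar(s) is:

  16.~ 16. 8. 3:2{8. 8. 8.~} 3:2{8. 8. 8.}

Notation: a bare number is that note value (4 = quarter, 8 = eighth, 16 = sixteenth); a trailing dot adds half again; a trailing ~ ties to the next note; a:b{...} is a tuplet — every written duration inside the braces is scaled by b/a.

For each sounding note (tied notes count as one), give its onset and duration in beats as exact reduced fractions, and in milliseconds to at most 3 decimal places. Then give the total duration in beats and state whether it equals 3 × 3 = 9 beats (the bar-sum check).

1) 0.0ms=0b +502.793ms=3/2b
2) 502.793ms=3/2b +502.793ms=3/2b
3) 1005.587ms=3b +335.196ms=1b
4) 1340.782ms=4b +335.196ms=1b
5) 1675.978ms=5b +670.391ms=2b
6) 2346.369ms=7b +335.196ms=1b
7) 2681.564ms=8b +335.196ms=1b
Σ=9b of 9 (179bpm 3/8) — PASS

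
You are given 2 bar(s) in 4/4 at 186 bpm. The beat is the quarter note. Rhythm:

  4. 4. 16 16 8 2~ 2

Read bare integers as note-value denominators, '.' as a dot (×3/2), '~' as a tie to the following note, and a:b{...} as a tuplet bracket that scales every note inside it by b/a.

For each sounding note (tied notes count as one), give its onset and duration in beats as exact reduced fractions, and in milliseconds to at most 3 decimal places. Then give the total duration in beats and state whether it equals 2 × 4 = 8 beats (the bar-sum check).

1) 0.0ms=0b +483.871ms=3/2b
2) 483.871ms=3/2b +483.871ms=3/2b
3) 967.742ms=3b +80.645ms=1/4b
4) 1048.387ms=13/4b +80.645ms=1/4b
5) 1129.032ms=7/2b +161.29ms=1/2b
6) 1290.323ms=4b +1290.323ms=4b
Σ=8b of 8 (186bpm 4/4) — PASS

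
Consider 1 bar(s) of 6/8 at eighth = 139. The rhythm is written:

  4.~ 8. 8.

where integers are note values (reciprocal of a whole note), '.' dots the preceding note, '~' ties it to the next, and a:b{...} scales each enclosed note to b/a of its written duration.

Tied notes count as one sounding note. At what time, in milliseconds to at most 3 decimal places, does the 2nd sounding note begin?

1. 0.0ms @ 0 + 1942.446ms (9/2)
2. 1942.446ms @ 9/2 + 647.482ms (3/2)

note 2 onset = 9/2b = 1942.446ms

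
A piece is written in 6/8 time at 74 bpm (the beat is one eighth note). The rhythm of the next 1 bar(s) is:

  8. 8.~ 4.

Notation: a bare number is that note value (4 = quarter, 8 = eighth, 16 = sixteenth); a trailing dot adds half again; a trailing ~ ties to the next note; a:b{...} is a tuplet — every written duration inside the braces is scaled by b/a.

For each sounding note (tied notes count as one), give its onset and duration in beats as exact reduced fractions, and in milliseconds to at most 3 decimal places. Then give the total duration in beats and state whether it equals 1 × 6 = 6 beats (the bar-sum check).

1) 0.0ms=0b +1216.216ms=3/2b
2) 1216.216ms=3/2b +3648.649ms=9/2b
Σ=6b of 6 (74bpm 6/8) — PASS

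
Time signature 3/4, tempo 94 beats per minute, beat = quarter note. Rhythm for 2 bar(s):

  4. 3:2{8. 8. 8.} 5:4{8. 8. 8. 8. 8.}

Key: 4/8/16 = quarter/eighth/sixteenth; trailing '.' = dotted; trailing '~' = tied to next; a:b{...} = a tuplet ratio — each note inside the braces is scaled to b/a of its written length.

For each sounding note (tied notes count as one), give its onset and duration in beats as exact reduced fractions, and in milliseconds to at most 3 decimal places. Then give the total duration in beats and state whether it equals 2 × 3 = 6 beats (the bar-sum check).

1) 0.0ms=0b +957.447ms=3/2b
2) 957.447ms=3/2b +319.149ms=1/2b
3) 1276.596ms=2b +319.149ms=1/2b
4) 1595.745ms=5/2b +319.149ms=1/2b
5) 1914.894ms=3b +382.979ms=3/5b
6) 2297.872ms=18/5b +382.979ms=3/5b
7) 2680.851ms=21/5b +382.979ms=3/5b
8) 3063.83ms=24/5b +382.979ms=3/5b
9) 3446.809ms=27/5b +382.979ms=3/5b
Σ=6b of 6 (94bpm 3/4) — PASS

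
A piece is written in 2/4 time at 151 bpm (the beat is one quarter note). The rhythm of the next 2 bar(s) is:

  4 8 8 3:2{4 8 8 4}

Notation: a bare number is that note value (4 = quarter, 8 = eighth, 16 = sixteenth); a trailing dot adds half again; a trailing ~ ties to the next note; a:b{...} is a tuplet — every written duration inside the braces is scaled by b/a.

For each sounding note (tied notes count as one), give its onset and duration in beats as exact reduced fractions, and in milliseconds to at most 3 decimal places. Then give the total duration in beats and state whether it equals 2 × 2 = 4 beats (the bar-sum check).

1) 0.0ms=0b +397.351ms=1b
2) 397.351ms=1b +198.675ms=1/2b
3) 596.026ms=3/2b +198.675ms=1/2b
4) 794.702ms=2b +264.901ms=2/3b
5) 1059.603ms=8/3b +132.45ms=1/3b
6) 1192.053ms=3b +132.45ms=1/3b
7) 1324.503ms=10/3b +264.901ms=2/3b
Σ=4b of 4 (151bpm 2/4) — PASS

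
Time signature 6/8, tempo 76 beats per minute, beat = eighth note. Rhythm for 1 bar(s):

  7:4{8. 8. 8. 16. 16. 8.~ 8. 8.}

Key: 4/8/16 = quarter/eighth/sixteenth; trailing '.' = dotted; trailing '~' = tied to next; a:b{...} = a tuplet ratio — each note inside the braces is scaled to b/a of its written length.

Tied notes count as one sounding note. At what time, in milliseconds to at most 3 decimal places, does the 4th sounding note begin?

1. 0.0ms @ 0 + 676.692ms (6/7)
2. 676.692ms @ 6/7 + 676.692ms (6/7)
3. 1353.383ms @ 12/7 + 676.692ms (6/7)
4. 2030.075ms @ 18/7 + 338.346ms (3/7)
5. 2368.421ms @ 3 + 338.346ms (3/7)
6. 2706.767ms @ 24/7 + 1353.383ms (12/7)
7. 4060.15ms @ 36/7 + 676.692ms (6/7)

note 4 onset = 18/7b = 2030.075ms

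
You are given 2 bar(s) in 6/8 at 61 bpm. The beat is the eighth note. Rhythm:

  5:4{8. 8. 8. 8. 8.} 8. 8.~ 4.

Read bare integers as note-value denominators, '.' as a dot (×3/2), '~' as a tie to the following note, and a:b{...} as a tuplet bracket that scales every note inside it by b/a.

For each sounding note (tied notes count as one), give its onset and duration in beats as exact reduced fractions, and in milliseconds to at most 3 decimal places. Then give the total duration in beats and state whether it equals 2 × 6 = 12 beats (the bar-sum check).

1) 0.0ms=0b +1180.328ms=6/5b
2) 1180.328ms=6/5b +1180.328ms=6/5b
3) 2360.656ms=12/5b +1180.328ms=6/5b
4) 3540.984ms=18/5b +1180.328ms=6/5b
5) 4721.311ms=24/5b +1180.328ms=6/5b
6) 5901.639ms=6b +1475.41ms=3/2b
7) 7377.049ms=15/2b +4426.23ms=9/2b
Σ=12b of 12 (61bpm 6/8) — PASS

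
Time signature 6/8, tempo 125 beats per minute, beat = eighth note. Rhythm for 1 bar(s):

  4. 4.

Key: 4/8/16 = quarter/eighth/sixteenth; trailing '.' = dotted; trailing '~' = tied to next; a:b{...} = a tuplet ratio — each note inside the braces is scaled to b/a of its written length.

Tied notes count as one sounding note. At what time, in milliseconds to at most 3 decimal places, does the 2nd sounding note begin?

note 2 onset = 3b = 1440.0ms

1. 0.0ms @ 0 + 1440.0ms (3)
2. 1440.0ms @ 3 + 1440.0ms (3)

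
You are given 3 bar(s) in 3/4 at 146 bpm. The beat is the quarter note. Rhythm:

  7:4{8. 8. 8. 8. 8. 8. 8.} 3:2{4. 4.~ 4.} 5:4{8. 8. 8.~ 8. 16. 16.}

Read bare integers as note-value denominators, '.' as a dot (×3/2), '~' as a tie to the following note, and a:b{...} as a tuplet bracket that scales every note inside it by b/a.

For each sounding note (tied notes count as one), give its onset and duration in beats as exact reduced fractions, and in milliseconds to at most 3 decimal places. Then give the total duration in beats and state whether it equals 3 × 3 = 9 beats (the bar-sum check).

1) 0.0ms=0b +176.125ms=3/7b
2) 176.125ms=3/7b +176.125ms=3/7b
3) 352.25ms=6/7b +176.125ms=3/7b
4) 528.376ms=9/7b +176.125ms=3/7b
5) 704.501ms=12/7b +176.125ms=3/7b
6) 880.626ms=15/7b +176.125ms=3/7b
7) 1056.751ms=18/7b +176.125ms=3/7b
8) 1232.877ms=3b +410.959ms=1b
9) 1643.836ms=4b +821.918ms=2b
10) 2465.753ms=6b +246.575ms=3/5b
11) 2712.329ms=33/5b +246.575ms=3/5b
12) 2958.904ms=36/5b +493.151ms=6/5b
13) 3452.055ms=42/5b +123.288ms=3/10b
14) 3575.342ms=87/10b +123.288ms=3/10b
Σ=9b of 9 (146bpm 3/4) — PASS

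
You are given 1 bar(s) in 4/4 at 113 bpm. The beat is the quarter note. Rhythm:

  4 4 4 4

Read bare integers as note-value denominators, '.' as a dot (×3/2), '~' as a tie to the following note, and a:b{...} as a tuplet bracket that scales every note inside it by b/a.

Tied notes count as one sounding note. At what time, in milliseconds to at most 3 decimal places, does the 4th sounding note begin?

note 4 onset = 3b = 1592.92ms

1. 0.0ms @ 0 + 530.973ms (1)
2. 530.973ms @ 1 + 530.973ms (1)
3. 1061.947ms @ 2 + 530.973ms (1)
4. 1592.92ms @ 3 + 530.973ms (1)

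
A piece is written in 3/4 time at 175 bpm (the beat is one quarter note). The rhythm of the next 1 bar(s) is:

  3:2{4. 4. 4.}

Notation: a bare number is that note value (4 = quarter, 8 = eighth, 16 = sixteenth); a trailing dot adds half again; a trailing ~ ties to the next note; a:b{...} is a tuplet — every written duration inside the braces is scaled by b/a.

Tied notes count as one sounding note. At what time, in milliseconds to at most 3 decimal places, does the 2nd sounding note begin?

note 2 onset = 1b = 342.857ms

1. 0.0ms @ 0 + 342.857ms (1)
2. 342.857ms @ 1 + 342.857ms (1)
3. 685.714ms @ 2 + 342.857ms (1)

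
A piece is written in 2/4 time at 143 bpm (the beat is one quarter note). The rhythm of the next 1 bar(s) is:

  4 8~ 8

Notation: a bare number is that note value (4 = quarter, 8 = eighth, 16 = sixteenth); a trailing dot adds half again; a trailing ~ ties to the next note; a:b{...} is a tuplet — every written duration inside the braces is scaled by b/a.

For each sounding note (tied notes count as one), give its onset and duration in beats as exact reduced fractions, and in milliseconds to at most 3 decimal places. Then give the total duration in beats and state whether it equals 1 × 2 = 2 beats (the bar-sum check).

1) 0.0ms=0b +419.58ms=1b
2) 419.58ms=1b +419.58ms=1b
Σ=2b of 2 (143bpm 2/4) — PASS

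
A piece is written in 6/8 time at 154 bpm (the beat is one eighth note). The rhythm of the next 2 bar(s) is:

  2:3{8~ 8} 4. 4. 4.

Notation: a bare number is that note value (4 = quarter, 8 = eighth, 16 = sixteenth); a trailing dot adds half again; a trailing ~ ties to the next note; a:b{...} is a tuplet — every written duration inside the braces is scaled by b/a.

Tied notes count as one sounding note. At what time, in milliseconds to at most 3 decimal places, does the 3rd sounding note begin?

note 3 onset = 6b = 2337.662ms

1. 0.0ms @ 0 + 1168.831ms (3)
2. 1168.831ms @ 3 + 1168.831ms (3)
3. 2337.662ms @ 6 + 1168.831ms (3)
4. 3506.494ms @ 9 + 1168.831ms (3)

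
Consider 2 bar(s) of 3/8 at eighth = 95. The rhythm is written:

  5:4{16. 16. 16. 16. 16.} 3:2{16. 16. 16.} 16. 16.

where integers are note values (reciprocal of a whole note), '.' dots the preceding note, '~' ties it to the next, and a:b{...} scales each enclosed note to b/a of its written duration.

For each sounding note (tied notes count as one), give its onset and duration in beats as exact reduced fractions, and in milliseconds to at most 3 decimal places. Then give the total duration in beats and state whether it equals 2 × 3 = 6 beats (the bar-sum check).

1) 0.0ms=0b +378.947ms=3/5b
2) 378.947ms=3/5b +378.947ms=3/5b
3) 757.895ms=6/5b +378.947ms=3/5b
4) 1136.842ms=9/5b +378.947ms=3/5b
5) 1515.789ms=12/5b +378.947ms=3/5b
6) 1894.737ms=3b +315.789ms=1/2b
7) 2210.526ms=7/2b +315.789ms=1/2b
8) 2526.316ms=4b +315.789ms=1/2b
9) 2842.105ms=9/2b +473.684ms=3/4b
10) 3315.789ms=21/4b +473.684ms=3/4b
Σ=6b of 6 (95bpm 3/8) — PASS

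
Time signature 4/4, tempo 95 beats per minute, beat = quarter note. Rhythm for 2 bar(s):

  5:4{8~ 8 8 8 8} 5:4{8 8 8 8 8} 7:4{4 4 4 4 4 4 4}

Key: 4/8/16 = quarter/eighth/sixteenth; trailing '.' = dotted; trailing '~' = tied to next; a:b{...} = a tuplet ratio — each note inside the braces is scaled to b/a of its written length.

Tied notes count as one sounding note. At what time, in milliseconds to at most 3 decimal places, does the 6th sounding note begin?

1. 0.0ms @ 0 + 505.263ms (4/5)
2. 505.263ms @ 4/5 + 252.632ms (2/5)
3. 757.895ms @ 6/5 + 252.632ms (2/5)
4. 1010.526ms @ 8/5 + 252.632ms (2/5)
5. 1263.158ms @ 2 + 252.632ms (2/5)
6. 1515.789ms @ 12/5 + 252.632ms (2/5)
7. 1768.421ms @ 14/5 + 252.632ms (2/5)
8. 2021.053ms @ 16/5 + 252.632ms (2/5)
9. 2273.684ms @ 18/5 + 252.632ms (2/5)
10. 2526.316ms @ 4 + 360.902ms (4/7)
11. 2887.218ms @ 32/7 + 360.902ms (4/7)
12. 3248.12ms @ 36/7 + 360.902ms (4/7)
13. 3609.023ms @ 40/7 + 360.902ms (4/7)
14. 3969.925ms @ 44/7 + 360.902ms (4/7)
15. 4330.827ms @ 48/7 + 360.902ms (4/7)
16. 4691.729ms @ 52/7 + 360.902ms (4/7)

note 6 onset = 12/5b = 1515.789ms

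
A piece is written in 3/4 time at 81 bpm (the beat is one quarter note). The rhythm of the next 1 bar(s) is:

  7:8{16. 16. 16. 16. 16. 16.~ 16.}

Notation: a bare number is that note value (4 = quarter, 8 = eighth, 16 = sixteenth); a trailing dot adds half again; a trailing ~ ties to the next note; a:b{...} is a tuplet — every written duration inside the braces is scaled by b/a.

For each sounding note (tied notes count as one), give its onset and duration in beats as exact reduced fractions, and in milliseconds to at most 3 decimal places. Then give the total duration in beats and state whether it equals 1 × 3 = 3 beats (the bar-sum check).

1) 0.0ms=0b +317.46ms=3/7b
2) 317.46ms=3/7b +317.46ms=3/7b
3) 634.921ms=6/7b +317.46ms=3/7b
4) 952.381ms=9/7b +317.46ms=3/7b
5) 1269.841ms=12/7b +317.46ms=3/7b
6) 1587.302ms=15/7b +634.921ms=6/7b
Σ=3b of 3 (81bpm 3/4) — PASS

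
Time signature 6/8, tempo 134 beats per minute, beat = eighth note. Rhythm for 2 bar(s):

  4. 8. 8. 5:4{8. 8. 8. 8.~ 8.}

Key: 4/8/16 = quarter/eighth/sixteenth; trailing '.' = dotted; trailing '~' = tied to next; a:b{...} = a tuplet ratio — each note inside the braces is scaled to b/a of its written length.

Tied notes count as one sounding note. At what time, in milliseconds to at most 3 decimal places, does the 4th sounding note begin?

1. 0.0ms @ 0 + 1343.284ms (3)
2. 1343.284ms @ 3 + 671.642ms (3/2)
3. 2014.925ms @ 9/2 + 671.642ms (3/2)
4. 2686.567ms @ 6 + 537.313ms (6/5)
5. 3223.881ms @ 36/5 + 537.313ms (6/5)
6. 3761.194ms @ 42/5 + 537.313ms (6/5)
7. 4298.507ms @ 48/5 + 1074.627ms (12/5)

note 4 onset = 6b = 2686.567ms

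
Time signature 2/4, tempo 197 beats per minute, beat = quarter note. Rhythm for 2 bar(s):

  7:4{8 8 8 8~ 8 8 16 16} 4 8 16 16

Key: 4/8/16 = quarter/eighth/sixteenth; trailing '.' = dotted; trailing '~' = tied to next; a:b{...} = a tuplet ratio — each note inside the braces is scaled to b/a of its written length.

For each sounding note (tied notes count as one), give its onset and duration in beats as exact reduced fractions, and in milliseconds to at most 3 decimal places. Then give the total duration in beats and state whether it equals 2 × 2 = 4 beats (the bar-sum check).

1) 0.0ms=0b +87.02ms=2/7b
2) 87.02ms=2/7b +87.02ms=2/7b
3) 174.039ms=4/7b +87.02ms=2/7b
4) 261.059ms=6/7b +174.039ms=4/7b
5) 435.098ms=10/7b +87.02ms=2/7b
6) 522.117ms=12/7b +43.51ms=1/7b
7) 565.627ms=13/7b +43.51ms=1/7b
8) 609.137ms=2b +304.569ms=1b
9) 913.706ms=3b +152.284ms=1/2b
10) 1065.99ms=7/2b +76.142ms=1/4b
11) 1142.132ms=15/4b +76.142ms=1/4b
Σ=4b of 4 (197bpm 2/4) — PASS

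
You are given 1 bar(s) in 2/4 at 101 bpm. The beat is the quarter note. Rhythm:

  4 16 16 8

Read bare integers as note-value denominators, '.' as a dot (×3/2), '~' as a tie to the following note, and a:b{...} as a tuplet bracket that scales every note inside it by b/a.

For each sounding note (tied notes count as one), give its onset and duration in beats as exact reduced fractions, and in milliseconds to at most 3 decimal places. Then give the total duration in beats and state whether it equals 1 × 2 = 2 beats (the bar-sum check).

1) 0.0ms=0b +594.059ms=1b
2) 594.059ms=1b +148.515ms=1/4b
3) 742.574ms=5/4b +148.515ms=1/4b
4) 891.089ms=3/2b +297.03ms=1/2b
Σ=2b of 2 (101bpm 2/4) — PASS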